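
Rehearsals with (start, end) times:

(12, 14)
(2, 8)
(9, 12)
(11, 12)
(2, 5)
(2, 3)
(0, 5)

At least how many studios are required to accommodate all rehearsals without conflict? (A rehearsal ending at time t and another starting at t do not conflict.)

4

Count concurrent intervals with a sweep; the peak is the room count.
starts: [0, 2, 2, 2, 9, 11, 12]
ends:   [3, 5, 5, 8, 12, 12, 14]
s0→1 s2→2 s2→3 s2→4  — peak 4.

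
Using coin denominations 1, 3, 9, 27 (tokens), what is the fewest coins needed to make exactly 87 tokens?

5

87 − 3×27→6 − 2×3→0
Total coins = 3 + 2 = 5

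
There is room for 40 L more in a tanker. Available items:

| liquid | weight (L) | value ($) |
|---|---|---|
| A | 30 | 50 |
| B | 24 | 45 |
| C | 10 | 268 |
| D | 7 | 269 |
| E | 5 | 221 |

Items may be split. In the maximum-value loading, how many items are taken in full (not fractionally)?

3

Order: E (221/5=44.20) > D (269/7=38.43) > C (268/10=26.80) > B (45/24=1.88) > A (50/30=1.67)
Fill: take E (5 @ 221) → take D (7 @ 269) → take C (10 @ 268) → take 18/24 of B → 33.75; 40/40 used.
3 item(s) taken whole; one partial (take 18/24 of B).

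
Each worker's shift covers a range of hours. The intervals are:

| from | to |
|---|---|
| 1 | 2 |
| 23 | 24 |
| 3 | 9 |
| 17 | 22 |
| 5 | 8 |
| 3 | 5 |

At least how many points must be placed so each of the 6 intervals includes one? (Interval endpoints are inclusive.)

Sort by right endpoint; whenever an interval is uncovered, place a point at its right end.
By right end: [1,2]  [3,5]  [5,8]  [3,9]  [17,22]  [23,24]
[1,2] uncovered → point at 2; [3,5] uncovered → point at 5; [17,22] uncovered → point at 22; [23,24] uncovered → point at 24.
Points: 2, 5, 22, 24 (4 total).

4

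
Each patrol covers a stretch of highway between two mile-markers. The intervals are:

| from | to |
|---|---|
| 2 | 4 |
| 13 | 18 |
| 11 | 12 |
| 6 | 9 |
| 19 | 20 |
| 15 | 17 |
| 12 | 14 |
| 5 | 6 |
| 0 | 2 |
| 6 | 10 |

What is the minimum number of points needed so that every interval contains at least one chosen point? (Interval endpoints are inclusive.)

Sort by right endpoint; whenever an interval is uncovered, place a point at its right end.
Sorted: [0,2] [2,4] [5,6] [6,9] [6,10] [11,12] [12,14] [15,17] [13,18] [19,20]
{[0,2],[2,4]} hit by 2; {[5,6],[6,9],[6,10]} hit by 6; {[11,12],[12,14]} hit by 12; {[15,17],[13,18]} hit by 17; {[19,20]} hit by 20.
Points: 2, 6, 12, 17, 20 (5 total).

5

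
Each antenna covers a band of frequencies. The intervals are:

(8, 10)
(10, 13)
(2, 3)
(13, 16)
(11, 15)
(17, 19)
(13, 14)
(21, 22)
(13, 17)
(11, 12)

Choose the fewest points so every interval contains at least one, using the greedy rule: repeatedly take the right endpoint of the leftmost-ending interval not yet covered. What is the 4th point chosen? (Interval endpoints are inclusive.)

By right end: [2,3]  [8,10]  [11,12]  [10,13]  [13,14]  [11,15]  [13,16]  [13,17]  [17,19]  [21,22]
[2,3] uncovered → point at 3; [8,10] uncovered → point at 10; [11,12] uncovered → point at 12; [13,14] uncovered → point at 14; [17,19] uncovered → point at 19; [21,22] uncovered → point at 22.
Points: 3, 10, 12, 14, 19, 22 (6 total).

14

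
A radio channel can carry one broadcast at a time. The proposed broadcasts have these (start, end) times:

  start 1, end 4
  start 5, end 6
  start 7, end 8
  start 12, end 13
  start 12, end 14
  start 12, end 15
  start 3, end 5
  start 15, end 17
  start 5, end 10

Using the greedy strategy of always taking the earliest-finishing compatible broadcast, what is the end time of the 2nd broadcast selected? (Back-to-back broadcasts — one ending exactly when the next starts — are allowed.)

6

By end time: (1,4), (3,5), (5,6), (7,8), (5,10), (12,13), (12,14), (12,15), (15,17).
Pick (1,4); next start ≥ 4 → (5,6); next start ≥ 6 → (7,8); next start ≥ 8 → (12,13); next start ≥ 13 → (15,17).
Selected: (1,4) (5,6) (7,8) (12,13) (15,17)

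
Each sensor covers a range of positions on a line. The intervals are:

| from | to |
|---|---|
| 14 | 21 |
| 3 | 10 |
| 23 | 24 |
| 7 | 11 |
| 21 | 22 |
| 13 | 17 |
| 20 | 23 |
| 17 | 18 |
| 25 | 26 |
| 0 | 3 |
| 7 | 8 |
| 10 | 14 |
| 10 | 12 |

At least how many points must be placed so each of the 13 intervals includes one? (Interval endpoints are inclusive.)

Sort by right endpoint; whenever an interval is uncovered, place a point at its right end.
By right end: [0,3]  [7,8]  [3,10]  [7,11]  [10,12]  [10,14]  [13,17]  [17,18]  [14,21]  [21,22]  [20,23]  [23,24]  [25,26]
[0,3] uncovered → point at 3; [7,8] uncovered → point at 8; [10,12] uncovered → point at 12; [13,17] uncovered → point at 17; [21,22] uncovered → point at 22; [23,24] uncovered → point at 24; [25,26] uncovered → point at 26.
Points: 3, 8, 12, 17, 22, 24, 26 (7 total).

7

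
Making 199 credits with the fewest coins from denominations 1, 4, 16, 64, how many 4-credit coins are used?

1

Greedy: take as many of the largest coin as possible, then repeat with the remainder.
199 = 3×64 + 1×4 + 3×1
Count of 4: 1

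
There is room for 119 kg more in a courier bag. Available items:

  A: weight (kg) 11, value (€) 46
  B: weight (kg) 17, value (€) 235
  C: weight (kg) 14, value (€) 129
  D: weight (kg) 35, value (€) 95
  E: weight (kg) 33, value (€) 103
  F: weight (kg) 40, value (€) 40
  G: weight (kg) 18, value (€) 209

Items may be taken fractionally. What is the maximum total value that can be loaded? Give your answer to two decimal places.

Greedy by value/weight ratio, highest first.
Ratios (sorted): B 13.82, G 11.61, C 9.21, A 4.18, E 3.12, D 2.71, F 1.00
take B (17 @ 235); take G (18 @ 209); take C (14 @ 129); take A (11 @ 46); take E (33 @ 103); take 26/35 of D → 70.57. Capacity used 119/119.
Total value = 792.57

792.57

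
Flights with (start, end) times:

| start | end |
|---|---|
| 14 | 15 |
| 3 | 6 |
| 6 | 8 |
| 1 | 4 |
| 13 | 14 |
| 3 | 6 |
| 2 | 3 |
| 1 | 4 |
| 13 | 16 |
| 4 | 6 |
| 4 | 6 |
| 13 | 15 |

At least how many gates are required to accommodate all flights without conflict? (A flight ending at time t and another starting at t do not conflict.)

4

Events (time:±→running): 1:+→1 1:+→2 2:+→3 3:-→2 3:+→3 3:+→4 … peak 4.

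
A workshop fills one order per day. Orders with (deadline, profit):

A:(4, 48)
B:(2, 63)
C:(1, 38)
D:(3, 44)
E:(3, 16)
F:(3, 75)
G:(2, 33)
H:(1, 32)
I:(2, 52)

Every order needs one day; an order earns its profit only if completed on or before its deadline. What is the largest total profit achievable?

Profit order: F=75 B=63 I=52 A=48 D=44 C=38 G=33 H=32 E=16
Assign: F→slot 3, B→slot 2, I→slot 1, A→slot 4, D skipped, C skipped, G skipped, H skipped, E skipped.
Slots: [1:I] [2:B] [3:F] [4:A]
Profit = 52 + 63 + 75 + 48 = 238

238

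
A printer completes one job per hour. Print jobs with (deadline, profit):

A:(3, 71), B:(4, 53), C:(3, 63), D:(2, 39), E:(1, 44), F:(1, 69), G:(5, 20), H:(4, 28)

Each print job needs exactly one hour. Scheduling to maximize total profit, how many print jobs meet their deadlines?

Profit order: A=71 F=69 C=63 B=53 E=44 D=39 H=28 G=20
Assign: A→slot 3, F→slot 1, C→slot 2, B→slot 4, E skipped, D skipped, H skipped, G→slot 5.
Slots: [1:F] [2:C] [3:A] [4:B] [5:G]
5 of 8 scheduled.

5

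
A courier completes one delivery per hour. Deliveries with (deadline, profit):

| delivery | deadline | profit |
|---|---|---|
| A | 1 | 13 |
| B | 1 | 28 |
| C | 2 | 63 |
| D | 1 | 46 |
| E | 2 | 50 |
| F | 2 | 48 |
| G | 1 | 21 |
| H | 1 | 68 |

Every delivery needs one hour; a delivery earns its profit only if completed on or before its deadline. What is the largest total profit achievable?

Sort by profit descending; place each in the latest free slot ≤ its deadline.
By profit: H(d1,68), C(d2,63), E(d2,50), F(d2,48), D(d1,46), B(d1,28), G(d1,21), A(d1,13)
H→slot 1; C→slot 2; E skipped; F skipped; D skipped; B skipped; G skipped; A skipped.
Profit = 68 + 63 = 131

131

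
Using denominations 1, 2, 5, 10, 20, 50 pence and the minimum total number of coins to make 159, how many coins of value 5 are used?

1

159 = 3×50 + 1×5 + 2×2
Count of 5: 1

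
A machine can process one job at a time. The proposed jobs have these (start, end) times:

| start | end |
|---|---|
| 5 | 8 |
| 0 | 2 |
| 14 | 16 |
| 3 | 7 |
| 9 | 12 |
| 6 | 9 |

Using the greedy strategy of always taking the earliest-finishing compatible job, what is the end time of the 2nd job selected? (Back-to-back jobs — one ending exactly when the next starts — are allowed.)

Sort by end time and greedily take each interval whose start is ≥ the last chosen end.
Sorted by end: (0,2)  (3,7)  (5,8)  (6,9)  (9,12)  (14,16)
take (0,2); take (3,7); take (9,12); take (14,16).
Selected: (0,2) (3,7) (9,12) (14,16)

7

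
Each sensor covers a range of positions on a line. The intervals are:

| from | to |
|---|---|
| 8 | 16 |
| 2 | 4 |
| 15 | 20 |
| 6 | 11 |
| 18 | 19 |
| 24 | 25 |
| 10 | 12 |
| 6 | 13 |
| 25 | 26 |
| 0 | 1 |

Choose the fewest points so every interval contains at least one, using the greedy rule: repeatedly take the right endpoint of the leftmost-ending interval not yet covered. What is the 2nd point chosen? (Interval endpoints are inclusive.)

Sort by right endpoint; whenever an interval is uncovered, place a point at its right end.
By right end: [0,1]  [2,4]  [6,11]  [10,12]  [6,13]  [8,16]  [18,19]  [15,20]  [24,25]  [25,26]
[0,1] uncovered → point at 1; [2,4] uncovered → point at 4; [6,11] uncovered → point at 11; [18,19] uncovered → point at 19; [24,25] uncovered → point at 25.
Points: 1, 4, 11, 19, 25 (5 total).

4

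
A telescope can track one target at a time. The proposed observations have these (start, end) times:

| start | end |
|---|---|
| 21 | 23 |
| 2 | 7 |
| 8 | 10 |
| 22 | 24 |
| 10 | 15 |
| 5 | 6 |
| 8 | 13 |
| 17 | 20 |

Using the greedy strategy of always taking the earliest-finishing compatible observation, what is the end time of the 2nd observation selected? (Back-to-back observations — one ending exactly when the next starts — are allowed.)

10

By end time: (5,6), (2,7), (8,10), (8,13), (10,15), (17,20), (21,23), (22,24).
Pick (5,6); next start ≥ 6 → (8,10); next start ≥ 10 → (10,15); next start ≥ 15 → (17,20); next start ≥ 20 → (21,23).
Selected: (5,6) (8,10) (10,15) (17,20) (21,23)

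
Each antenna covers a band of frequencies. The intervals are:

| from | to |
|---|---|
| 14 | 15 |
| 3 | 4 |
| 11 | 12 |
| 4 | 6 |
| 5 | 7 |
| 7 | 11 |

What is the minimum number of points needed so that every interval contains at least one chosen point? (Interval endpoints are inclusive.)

4

Process intervals by earliest right end; each time one isn't hit yet, stab at its right endpoint.
By right end: [3,4]  [4,6]  [5,7]  [7,11]  [11,12]  [14,15]
[3,4] uncovered → point at 4; [5,7] uncovered → point at 7; [11,12] uncovered → point at 12; [14,15] uncovered → point at 15.
Points: 4, 7, 12, 15 (4 total).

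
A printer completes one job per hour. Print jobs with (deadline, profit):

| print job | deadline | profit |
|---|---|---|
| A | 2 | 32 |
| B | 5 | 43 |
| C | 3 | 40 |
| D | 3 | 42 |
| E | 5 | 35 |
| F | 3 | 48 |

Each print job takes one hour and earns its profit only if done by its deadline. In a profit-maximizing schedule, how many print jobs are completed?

Take jobs in profit order; each goes to the latest open slot no later than its deadline.
Profit order: F=48 B=43 D=42 C=40 E=35 A=32
Assign: F→slot 3, B→slot 5, D→slot 2, C→slot 1, E→slot 4, A skipped.
Slots: [1:C] [2:D] [3:F] [4:E] [5:B]
5 of 6 scheduled.

5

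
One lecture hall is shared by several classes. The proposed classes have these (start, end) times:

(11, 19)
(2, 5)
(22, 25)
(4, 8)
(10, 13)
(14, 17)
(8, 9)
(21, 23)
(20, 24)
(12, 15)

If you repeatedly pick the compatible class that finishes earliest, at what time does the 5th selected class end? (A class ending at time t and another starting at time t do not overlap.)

By end time: (2,5), (4,8), (8,9), (10,13), (12,15), (14,17), (11,19), (21,23), (20,24), (22,25).
Pick (2,5); next start ≥ 5 → (8,9); next start ≥ 9 → (10,13); next start ≥ 13 → (14,17); next start ≥ 17 → (21,23).
Selected: (2,5) (8,9) (10,13) (14,17) (21,23)

23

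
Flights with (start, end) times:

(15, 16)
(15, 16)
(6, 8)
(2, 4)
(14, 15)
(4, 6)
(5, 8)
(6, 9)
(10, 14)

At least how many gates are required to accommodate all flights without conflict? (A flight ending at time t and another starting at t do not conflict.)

3

Count concurrent intervals with a sweep; the peak is the room count.
Events (time:±→running): 2:+→1 4:-→0 4:+→1 5:+→2 6:-→1 6:+→2 6:+→3 … peak 3.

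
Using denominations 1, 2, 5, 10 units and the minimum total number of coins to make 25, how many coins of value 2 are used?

0

Use the largest denomination that fits, subtract, and repeat.
25 − 2×10→5 − 1×5→0
Count of 2: 0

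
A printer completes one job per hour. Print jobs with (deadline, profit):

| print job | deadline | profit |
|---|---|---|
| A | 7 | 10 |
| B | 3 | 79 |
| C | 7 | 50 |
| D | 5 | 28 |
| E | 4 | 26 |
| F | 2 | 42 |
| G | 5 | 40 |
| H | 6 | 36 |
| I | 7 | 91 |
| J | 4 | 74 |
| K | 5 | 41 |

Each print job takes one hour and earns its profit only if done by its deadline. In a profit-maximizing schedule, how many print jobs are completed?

Profit order: I=91 B=79 J=74 C=50 F=42 K=41 G=40 H=36 D=28 E=26 A=10
Assign: I→slot 7, B→slot 3, J→slot 4, C→slot 6, F→slot 2, K→slot 5, G→slot 1, H skipped, D skipped, E skipped, A skipped.
Slots: [1:G] [2:F] [3:B] [4:J] [5:K] [6:C] [7:I]
7 of 11 scheduled.

7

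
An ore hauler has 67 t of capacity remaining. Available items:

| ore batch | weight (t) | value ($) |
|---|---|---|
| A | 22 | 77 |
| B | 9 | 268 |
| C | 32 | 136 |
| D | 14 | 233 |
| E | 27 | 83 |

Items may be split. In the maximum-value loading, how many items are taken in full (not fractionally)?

Order: B (268/9=29.78) > D (233/14=16.64) > C (136/32=4.25) > A (77/22=3.50) > E (83/27=3.07)
Fill: take B (9 @ 268) → take D (14 @ 233) → take C (32 @ 136) → take 12/22 of A → 42.00; 67/67 used.
3 item(s) taken whole; one partial (take 12/22 of A).

3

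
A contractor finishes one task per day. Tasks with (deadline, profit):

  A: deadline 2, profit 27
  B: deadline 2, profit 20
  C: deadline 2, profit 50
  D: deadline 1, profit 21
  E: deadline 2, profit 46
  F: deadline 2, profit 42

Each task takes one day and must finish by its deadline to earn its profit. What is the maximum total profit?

By profit: C(d2,50), E(d2,46), F(d2,42), A(d2,27), D(d1,21), B(d2,20)
C→slot 2; E→slot 1; F skipped; A skipped; D skipped; B skipped.
Profit = 46 + 50 = 96

96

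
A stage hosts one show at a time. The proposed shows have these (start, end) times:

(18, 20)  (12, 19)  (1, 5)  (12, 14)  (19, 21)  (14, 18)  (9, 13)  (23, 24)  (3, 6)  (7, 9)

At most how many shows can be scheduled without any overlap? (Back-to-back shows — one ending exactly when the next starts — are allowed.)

By end time: (1,5), (3,6), (7,9), (9,13), (12,14), (14,18), (12,19), (18,20), (19,21), (23,24).
Pick (1,5); next start ≥ 5 → (7,9); next start ≥ 9 → (9,13); next start ≥ 13 → (14,18); next start ≥ 18 → (18,20); next start ≥ 20 → (23,24).
Selected 6 shows.

6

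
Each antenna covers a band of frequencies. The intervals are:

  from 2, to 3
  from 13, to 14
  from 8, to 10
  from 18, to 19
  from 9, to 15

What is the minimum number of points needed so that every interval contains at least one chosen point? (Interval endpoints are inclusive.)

4

By right end: [2,3]  [8,10]  [13,14]  [9,15]  [18,19]
[2,3] uncovered → point at 3; [8,10] uncovered → point at 10; [13,14] uncovered → point at 14; [18,19] uncovered → point at 19.
Points: 3, 10, 14, 19 (4 total).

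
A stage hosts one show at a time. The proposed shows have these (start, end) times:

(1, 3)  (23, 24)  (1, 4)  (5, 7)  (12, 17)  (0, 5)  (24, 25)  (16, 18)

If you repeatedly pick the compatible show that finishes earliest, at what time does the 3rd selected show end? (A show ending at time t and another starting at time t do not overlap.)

Sorted by end: (1,3)  (1,4)  (0,5)  (5,7)  (12,17)  (16,18)  (23,24)  (24,25)
take (1,3); skip (0,5); take (5,7); take (12,17); skip (16,18); take (23,24); take (24,25).
Selected: (1,3) (5,7) (12,17) (23,24) (24,25)

17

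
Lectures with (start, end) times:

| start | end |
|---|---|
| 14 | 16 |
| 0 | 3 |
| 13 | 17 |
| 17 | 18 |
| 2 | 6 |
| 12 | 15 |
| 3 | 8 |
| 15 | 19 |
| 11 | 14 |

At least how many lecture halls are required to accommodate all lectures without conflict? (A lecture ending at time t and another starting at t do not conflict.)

3

Events (time:±→running): 0:+→1 2:+→2 3:-→1 3:+→2 6:-→1 8:-→0 11:+→1 12:+→2 13:+→3 … peak 3.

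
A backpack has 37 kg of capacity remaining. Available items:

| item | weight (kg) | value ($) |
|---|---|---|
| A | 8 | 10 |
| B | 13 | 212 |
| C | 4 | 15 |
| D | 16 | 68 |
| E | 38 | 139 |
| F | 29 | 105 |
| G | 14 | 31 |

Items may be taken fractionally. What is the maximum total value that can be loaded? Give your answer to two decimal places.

Order: B (212/13=16.31) > D (68/16=4.25) > C (15/4=3.75) > E (139/38=3.66) > F (105/29=3.62) > G (31/14=2.21) > A (10/8=1.25)
Fill: take B (13 @ 212) → take D (16 @ 68) → take C (4 @ 15) → take 4/38 of E → 14.63; 37/37 used.
Total value = 309.63

309.63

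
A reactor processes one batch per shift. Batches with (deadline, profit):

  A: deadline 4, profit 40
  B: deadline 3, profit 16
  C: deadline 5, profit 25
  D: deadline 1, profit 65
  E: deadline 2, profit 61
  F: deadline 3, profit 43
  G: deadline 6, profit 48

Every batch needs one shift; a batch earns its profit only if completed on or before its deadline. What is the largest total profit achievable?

Take jobs in profit order; each goes to the latest open slot no later than its deadline.
Profit order: D=65 E=61 G=48 F=43 A=40 C=25 B=16
Assign: D→slot 1, E→slot 2, G→slot 6, F→slot 3, A→slot 4, C→slot 5, B skipped.
Slots: [1:D] [2:E] [3:F] [4:A] [5:C] [6:G]
Profit = 65 + 61 + 43 + 40 + 25 + 48 = 282

282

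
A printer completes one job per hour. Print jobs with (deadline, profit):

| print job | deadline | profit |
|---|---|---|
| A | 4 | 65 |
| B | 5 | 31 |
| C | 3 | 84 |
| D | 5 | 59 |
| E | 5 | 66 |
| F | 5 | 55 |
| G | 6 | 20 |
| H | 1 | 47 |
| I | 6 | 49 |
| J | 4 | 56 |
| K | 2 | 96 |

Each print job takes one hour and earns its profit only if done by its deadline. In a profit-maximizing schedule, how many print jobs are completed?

Sort by profit descending; place each in the latest free slot ≤ its deadline.
Profit order: K=96 C=84 E=66 A=65 D=59 J=56 F=55 I=49 H=47 B=31 G=20
Assign: K→slot 2, C→slot 3, E→slot 5, A→slot 4, D→slot 1, J skipped, F skipped, I→slot 6, H skipped, B skipped, G skipped.
Slots: [1:D] [2:K] [3:C] [4:A] [5:E] [6:I]
6 of 11 scheduled.

6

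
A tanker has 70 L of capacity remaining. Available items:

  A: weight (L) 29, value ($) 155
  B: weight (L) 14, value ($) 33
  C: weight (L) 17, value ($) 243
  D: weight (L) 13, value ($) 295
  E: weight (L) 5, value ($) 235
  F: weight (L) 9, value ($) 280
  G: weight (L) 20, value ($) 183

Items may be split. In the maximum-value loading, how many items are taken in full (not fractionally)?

Sort by value per unit weight and fill in that order.
Ratios (sorted): E 47.00, F 31.11, D 22.69, C 14.29, G 9.15, A 5.34, B 2.36
take E (5 @ 235); take F (9 @ 280); take D (13 @ 295); take C (17 @ 243); take G (20 @ 183); take 6/29 of A → 32.07. Capacity used 70/70.
5 item(s) taken whole; one partial (take 6/29 of A).

5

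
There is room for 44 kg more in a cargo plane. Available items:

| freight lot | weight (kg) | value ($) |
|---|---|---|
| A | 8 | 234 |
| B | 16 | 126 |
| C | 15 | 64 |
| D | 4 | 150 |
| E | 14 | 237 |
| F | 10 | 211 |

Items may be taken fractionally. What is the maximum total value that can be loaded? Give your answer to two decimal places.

Order: D (150/4=37.50) > A (234/8=29.25) > F (211/10=21.10) > E (237/14=16.93) > B (126/16=7.88) > C (64/15=4.27)
Fill: take D (4 @ 150) → take A (8 @ 234) → take F (10 @ 211) → take E (14 @ 237) → take 8/16 of B → 63.00; 44/44 used.
Total value = 895.00

895.00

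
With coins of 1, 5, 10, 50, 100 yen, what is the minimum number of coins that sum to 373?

9

373 = 3×100 + 1×50 + 2×10 + 3×1
Total coins = 3 + 1 + 2 + 3 = 9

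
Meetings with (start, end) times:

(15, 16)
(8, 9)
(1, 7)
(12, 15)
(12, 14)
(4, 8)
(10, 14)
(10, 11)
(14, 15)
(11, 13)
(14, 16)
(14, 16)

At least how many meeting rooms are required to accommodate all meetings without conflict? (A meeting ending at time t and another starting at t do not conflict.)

The answer is the maximum number of intervals overlapping at any instant.
Events (time:±→running): 1:+→1 4:+→2 7:-→1 8:-→0 8:+→1 9:-→0 10:+→1 10:+→2 11:-→1 11:+→2 12:+→3 12:+→4 … peak 4.

4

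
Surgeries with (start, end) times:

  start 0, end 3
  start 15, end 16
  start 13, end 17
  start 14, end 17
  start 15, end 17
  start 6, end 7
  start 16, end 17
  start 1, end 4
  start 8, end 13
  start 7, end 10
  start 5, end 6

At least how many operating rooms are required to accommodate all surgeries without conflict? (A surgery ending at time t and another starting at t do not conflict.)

4

Events (time:±→running): 0:+→1 1:+→2 3:-→1 4:-→0 5:+→1 6:-→0 6:+→1 7:-→0 7:+→1 8:+→2 10:-→1 13:-→0 13:+→1 14:+→2 15:+→3 15:+→4 … peak 4.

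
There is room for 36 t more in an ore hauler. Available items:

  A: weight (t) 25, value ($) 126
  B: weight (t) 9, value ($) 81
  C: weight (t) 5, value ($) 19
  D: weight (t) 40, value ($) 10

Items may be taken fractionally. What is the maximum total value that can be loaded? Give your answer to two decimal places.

214.60

Greedy by value/weight ratio, highest first.
Order: B (81/9=9.00) > A (126/25=5.04) > C (19/5=3.80) > D (10/40=0.25)
Fill: take B (9 @ 81) → take A (25 @ 126) → take 2/5 of C → 7.60; 36/36 used.
Total value = 214.60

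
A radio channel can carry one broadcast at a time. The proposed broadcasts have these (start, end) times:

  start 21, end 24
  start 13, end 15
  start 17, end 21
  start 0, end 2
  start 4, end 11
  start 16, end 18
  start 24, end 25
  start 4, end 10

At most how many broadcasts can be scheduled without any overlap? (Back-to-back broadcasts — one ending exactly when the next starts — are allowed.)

By end time: (0,2), (4,10), (4,11), (13,15), (16,18), (17,21), (21,24), (24,25).
Pick (0,2); next start ≥ 2 → (4,10); next start ≥ 10 → (13,15); next start ≥ 15 → (16,18); next start ≥ 18 → (21,24); next start ≥ 24 → (24,25).
Selected 6 broadcasts.

6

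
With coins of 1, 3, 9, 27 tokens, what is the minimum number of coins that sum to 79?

79 − 2×27→25 − 2×9→7 − 2×3→1 − 1×1→0
Total coins = 2 + 2 + 2 + 1 = 7

7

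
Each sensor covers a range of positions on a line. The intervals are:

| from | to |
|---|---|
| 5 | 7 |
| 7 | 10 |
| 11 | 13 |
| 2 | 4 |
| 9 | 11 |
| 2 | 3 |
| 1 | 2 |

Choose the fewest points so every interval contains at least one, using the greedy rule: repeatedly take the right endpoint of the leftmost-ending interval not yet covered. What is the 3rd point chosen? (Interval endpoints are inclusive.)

By right end: [1,2]  [2,3]  [2,4]  [5,7]  [7,10]  [9,11]  [11,13]
[1,2] uncovered → point at 2; [5,7] uncovered → point at 7; [9,11] uncovered → point at 11.
Points: 2, 7, 11 (3 total).

11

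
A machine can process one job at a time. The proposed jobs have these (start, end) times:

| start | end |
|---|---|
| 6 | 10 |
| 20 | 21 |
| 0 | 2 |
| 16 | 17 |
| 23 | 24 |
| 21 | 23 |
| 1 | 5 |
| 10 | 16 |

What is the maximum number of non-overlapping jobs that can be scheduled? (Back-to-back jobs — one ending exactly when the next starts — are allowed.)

Greedy by earliest finish: after sorting by end time, pick each interval compatible with the last pick.
By end time: (0,2), (1,5), (6,10), (10,16), (16,17), (20,21), (21,23), (23,24).
Pick (0,2); next start ≥ 2 → (6,10); next start ≥ 10 → (10,16); next start ≥ 16 → (16,17); next start ≥ 17 → (20,21); next start ≥ 21 → (21,23); next start ≥ 23 → (23,24).
Selected 7 jobs.

7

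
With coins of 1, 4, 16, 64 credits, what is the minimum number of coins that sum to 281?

281 − 4×64→25 − 1×16→9 − 2×4→1 − 1×1→0
Total coins = 4 + 1 + 2 + 1 = 8

8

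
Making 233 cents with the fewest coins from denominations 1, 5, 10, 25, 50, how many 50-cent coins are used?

4

Use the largest denomination that fits, subtract, and repeat.
233 − 4×50→33 − 1×25→8 − 1×5→3 − 3×1→0
Count of 50: 4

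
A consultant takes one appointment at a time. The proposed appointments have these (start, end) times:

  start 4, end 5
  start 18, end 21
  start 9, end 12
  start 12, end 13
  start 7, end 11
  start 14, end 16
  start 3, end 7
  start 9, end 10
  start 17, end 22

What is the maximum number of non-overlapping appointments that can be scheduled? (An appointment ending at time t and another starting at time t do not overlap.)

5

Sort by end time and greedily take each interval whose start is ≥ the last chosen end.
By end time: (4,5), (3,7), (9,10), (7,11), (9,12), (12,13), (14,16), (18,21), (17,22).
Pick (4,5); next start ≥ 5 → (9,10); next start ≥ 10 → (12,13); next start ≥ 13 → (14,16); next start ≥ 16 → (18,21).
Selected 5 appointments.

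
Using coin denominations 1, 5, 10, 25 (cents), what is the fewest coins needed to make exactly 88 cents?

7

Greedy: take as many of the largest coin as possible, then repeat with the remainder.
88 = 3×25 + 1×10 + 3×1
Total coins = 3 + 1 + 3 = 7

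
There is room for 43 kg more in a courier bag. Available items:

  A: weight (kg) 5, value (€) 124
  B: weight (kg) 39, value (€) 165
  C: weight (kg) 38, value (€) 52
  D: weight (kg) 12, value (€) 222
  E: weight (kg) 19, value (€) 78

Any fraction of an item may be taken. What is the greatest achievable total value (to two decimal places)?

456.00

Greedy by value/weight ratio, highest first.
Ratios (sorted): A 24.80, D 18.50, B 4.23, E 4.11, C 1.37
take A (5 @ 124); take D (12 @ 222); take 26/39 of B → 110.00. Capacity used 43/43.
Total value = 456.00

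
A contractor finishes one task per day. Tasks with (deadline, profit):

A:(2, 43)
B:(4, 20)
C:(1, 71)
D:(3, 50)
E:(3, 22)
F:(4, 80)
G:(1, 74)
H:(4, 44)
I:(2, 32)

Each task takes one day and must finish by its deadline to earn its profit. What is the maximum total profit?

Sort by profit descending; place each in the latest free slot ≤ its deadline.
Profit order: F=80 G=74 C=71 D=50 H=44 A=43 I=32 E=22 B=20
Assign: F→slot 4, G→slot 1, C skipped, D→slot 3, H→slot 2, A skipped, I skipped, E skipped, B skipped.
Slots: [1:G] [2:H] [3:D] [4:F]
Profit = 74 + 44 + 50 + 80 = 248

248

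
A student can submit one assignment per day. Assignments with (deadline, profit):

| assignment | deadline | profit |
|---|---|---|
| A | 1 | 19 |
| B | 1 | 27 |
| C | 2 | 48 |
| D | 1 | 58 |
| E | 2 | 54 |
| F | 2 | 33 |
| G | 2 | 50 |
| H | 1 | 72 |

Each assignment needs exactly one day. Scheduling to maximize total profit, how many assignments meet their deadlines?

Sort by profit descending; place each in the latest free slot ≤ its deadline.
By profit: H(d1,72), D(d1,58), E(d2,54), G(d2,50), C(d2,48), F(d2,33), B(d1,27), A(d1,19)
H→slot 1; D skipped; E→slot 2; G skipped; C skipped; F skipped; B skipped; A skipped.
2 of 8 scheduled.

2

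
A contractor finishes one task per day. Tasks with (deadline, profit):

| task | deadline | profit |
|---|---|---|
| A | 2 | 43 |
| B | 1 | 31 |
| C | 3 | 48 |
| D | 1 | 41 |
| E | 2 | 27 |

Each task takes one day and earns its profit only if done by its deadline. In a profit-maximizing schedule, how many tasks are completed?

Sort by profit descending; place each in the latest free slot ≤ its deadline.
Profit order: C=48 A=43 D=41 B=31 E=27
Assign: C→slot 3, A→slot 2, D→slot 1, B skipped, E skipped.
Slots: [1:D] [2:A] [3:C]
3 of 5 scheduled.

3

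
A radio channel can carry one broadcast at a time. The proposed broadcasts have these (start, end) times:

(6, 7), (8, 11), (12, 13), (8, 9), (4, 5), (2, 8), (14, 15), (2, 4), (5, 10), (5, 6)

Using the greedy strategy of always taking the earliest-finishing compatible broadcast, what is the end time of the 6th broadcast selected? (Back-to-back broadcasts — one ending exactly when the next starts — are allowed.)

By end time: (2,4), (4,5), (5,6), (6,7), (2,8), (8,9), (5,10), (8,11), (12,13), (14,15).
Pick (2,4); next start ≥ 4 → (4,5); next start ≥ 5 → (5,6); next start ≥ 6 → (6,7); next start ≥ 7 → (8,9); next start ≥ 9 → (12,13); next start ≥ 13 → (14,15).
Selected: (2,4) (4,5) (5,6) (6,7) (8,9) (12,13) (14,15)

13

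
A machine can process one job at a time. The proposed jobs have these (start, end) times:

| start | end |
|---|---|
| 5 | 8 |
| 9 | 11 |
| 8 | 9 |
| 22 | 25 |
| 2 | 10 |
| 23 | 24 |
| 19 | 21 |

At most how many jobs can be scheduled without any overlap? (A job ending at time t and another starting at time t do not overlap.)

Sort by end time and greedily take each interval whose start is ≥ the last chosen end.
Sorted by end: (5,8)  (8,9)  (2,10)  (9,11)  (19,21)  (23,24)  (22,25)
take (5,8); take (8,9); take (9,11); take (19,21); take (23,24).
Selected 5 jobs.

5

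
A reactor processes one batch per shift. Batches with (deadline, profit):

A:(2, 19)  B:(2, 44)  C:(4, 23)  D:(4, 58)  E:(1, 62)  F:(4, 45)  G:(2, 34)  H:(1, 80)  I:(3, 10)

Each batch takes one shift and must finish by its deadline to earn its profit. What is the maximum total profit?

227

By profit: H(d1,80), E(d1,62), D(d4,58), F(d4,45), B(d2,44), G(d2,34), C(d4,23), A(d2,19), I(d3,10)
H→slot 1; E skipped; D→slot 4; F→slot 3; B→slot 2; G skipped; C skipped; A skipped; I skipped.
Profit = 80 + 44 + 45 + 58 = 227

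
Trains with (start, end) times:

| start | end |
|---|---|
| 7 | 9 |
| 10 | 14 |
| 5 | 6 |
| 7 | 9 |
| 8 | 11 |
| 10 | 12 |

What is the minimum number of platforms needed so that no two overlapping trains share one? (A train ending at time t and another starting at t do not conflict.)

3

Count concurrent intervals with a sweep; the peak is the room count.
starts: [5, 7, 7, 8, 10, 10]
ends:   [6, 9, 9, 11, 12, 14]
s5→1 e6→0 s7→1 s7→2 s8→3  — peak 3.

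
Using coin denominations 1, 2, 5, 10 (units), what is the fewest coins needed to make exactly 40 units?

4

40 = 4×10
Total coins = 4 = 4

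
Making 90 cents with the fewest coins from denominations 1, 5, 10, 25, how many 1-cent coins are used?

0

Use the largest denomination that fits, subtract, and repeat.
90 = 3×25 + 1×10 + 1×5
Count of 1: 0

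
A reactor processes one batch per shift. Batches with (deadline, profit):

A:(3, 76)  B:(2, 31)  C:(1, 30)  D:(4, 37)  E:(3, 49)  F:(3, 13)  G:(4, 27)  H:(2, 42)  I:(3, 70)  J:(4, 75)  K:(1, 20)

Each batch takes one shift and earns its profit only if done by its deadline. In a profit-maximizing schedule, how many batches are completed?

Take jobs in profit order; each goes to the latest open slot no later than its deadline.
Profit order: A=76 J=75 I=70 E=49 H=42 D=37 B=31 C=30 G=27 K=20 F=13
Assign: A→slot 3, J→slot 4, I→slot 2, E→slot 1, H skipped, D skipped, B skipped, C skipped, G skipped, K skipped, F skipped.
Slots: [1:E] [2:I] [3:A] [4:J]
4 of 11 scheduled.

4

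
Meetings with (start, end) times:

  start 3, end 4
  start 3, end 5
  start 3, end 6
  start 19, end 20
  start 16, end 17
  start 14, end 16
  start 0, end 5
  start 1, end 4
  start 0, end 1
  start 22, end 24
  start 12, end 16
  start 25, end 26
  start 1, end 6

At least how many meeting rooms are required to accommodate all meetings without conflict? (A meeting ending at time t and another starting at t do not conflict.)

6

Events (time:±→running): 0:+→1 0:+→2 1:-→1 1:+→2 1:+→3 3:+→4 3:+→5 3:+→6 … peak 6.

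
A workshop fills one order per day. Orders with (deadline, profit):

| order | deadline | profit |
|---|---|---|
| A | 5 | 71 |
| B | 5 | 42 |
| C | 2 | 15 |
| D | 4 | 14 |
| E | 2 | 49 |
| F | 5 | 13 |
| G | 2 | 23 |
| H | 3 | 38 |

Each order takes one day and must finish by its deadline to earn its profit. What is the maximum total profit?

223

By profit: A(d5,71), E(d2,49), B(d5,42), H(d3,38), G(d2,23), C(d2,15), D(d4,14), F(d5,13)
A→slot 5; E→slot 2; B→slot 4; H→slot 3; G→slot 1; C skipped; D skipped; F skipped.
Profit = 23 + 49 + 38 + 42 + 71 = 223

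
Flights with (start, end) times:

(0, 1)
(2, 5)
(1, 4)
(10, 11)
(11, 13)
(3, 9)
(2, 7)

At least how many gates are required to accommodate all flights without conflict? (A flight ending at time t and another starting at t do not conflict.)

4

Events (time:±→running): 0:+→1 1:-→0 1:+→1 2:+→2 2:+→3 3:+→4 … peak 4.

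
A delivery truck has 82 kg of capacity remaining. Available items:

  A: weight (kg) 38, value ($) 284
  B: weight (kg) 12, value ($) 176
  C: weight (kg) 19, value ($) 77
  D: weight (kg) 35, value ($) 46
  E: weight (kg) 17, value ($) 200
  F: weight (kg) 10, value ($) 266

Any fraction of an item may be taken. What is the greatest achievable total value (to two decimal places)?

Order: F (266/10=26.60) > B (176/12=14.67) > E (200/17=11.76) > A (284/38=7.47) > C (77/19=4.05) > D (46/35=1.31)
Fill: take F (10 @ 266) → take B (12 @ 176) → take E (17 @ 200) → take A (38 @ 284) → take 5/19 of C → 20.26; 82/82 used.
Total value = 946.26

946.26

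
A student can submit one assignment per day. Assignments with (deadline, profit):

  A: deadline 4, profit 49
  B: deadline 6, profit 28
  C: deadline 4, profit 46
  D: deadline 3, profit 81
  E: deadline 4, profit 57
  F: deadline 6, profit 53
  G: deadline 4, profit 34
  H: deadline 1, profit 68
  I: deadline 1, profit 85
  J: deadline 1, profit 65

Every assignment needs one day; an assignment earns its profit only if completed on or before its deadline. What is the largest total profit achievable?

Profit order: I=85 D=81 H=68 J=65 E=57 F=53 A=49 C=46 G=34 B=28
Assign: I→slot 1, D→slot 3, H skipped, J skipped, E→slot 4, F→slot 6, A→slot 2, C skipped, G skipped, B→slot 5.
Slots: [1:I] [2:A] [3:D] [4:E] [5:B] [6:F]
Profit = 85 + 49 + 81 + 57 + 28 + 53 = 353

353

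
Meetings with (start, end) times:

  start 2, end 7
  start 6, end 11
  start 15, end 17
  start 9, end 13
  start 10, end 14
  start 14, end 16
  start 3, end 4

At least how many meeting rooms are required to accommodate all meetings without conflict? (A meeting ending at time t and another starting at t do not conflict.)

starts: [2, 3, 6, 9, 10, 14, 15]
ends:   [4, 7, 11, 13, 14, 16, 17]
s2→1 s3→2 e4→1 s6→2 e7→1 s9→2 s10→3  — peak 3.

3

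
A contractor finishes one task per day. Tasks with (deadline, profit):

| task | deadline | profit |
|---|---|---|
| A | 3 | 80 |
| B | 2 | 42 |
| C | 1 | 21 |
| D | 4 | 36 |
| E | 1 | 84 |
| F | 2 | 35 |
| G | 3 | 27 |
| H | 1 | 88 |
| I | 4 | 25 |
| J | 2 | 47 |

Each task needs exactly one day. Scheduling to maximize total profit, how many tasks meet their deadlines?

4

By profit: H(d1,88), E(d1,84), A(d3,80), J(d2,47), B(d2,42), D(d4,36), F(d2,35), G(d3,27), I(d4,25), C(d1,21)
H→slot 1; E skipped; A→slot 3; J→slot 2; B skipped; D→slot 4; F skipped; G skipped; I skipped; C skipped.
4 of 10 scheduled.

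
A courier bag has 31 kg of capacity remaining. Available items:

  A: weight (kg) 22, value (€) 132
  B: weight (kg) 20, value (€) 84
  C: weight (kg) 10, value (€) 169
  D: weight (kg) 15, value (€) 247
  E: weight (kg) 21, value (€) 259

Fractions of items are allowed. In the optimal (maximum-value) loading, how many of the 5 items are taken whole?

2

Ratios (sorted): C 16.90, D 16.47, E 12.33, A 6.00, B 4.20
take C (10 @ 169); take D (15 @ 247); take 6/21 of E → 74.00. Capacity used 31/31.
2 item(s) taken whole; one partial (take 6/21 of E).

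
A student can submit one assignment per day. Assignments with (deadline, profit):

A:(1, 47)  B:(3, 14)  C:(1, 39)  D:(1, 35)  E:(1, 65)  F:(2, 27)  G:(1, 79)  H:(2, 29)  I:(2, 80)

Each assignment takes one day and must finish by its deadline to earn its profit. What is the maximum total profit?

173

Sort by profit descending; place each in the latest free slot ≤ its deadline.
Profit order: I=80 G=79 E=65 A=47 C=39 D=35 H=29 F=27 B=14
Assign: I→slot 2, G→slot 1, E skipped, A skipped, C skipped, D skipped, H skipped, F skipped, B→slot 3.
Slots: [1:G] [2:I] [3:B]
Profit = 79 + 80 + 14 = 173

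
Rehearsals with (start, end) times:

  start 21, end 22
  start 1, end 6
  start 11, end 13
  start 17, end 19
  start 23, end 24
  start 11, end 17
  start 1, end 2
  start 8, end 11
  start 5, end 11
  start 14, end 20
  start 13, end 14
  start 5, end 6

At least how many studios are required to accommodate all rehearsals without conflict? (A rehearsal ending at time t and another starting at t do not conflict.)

Count concurrent intervals with a sweep; the peak is the room count.
starts: [1, 1, 5, 5, 8, 11, 11, 13, 14, 17, 21, 23]
ends:   [2, 6, 6, 11, 11, 13, 14, 17, 19, 20, 22, 24]
s1→1 s1→2 e2→1 s5→2 s5→3  — peak 3.

3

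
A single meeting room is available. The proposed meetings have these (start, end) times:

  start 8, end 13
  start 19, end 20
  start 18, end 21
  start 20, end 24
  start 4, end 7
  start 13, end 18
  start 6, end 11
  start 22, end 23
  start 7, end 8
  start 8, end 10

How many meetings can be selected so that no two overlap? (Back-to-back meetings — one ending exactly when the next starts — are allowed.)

6

Greedy by earliest finish: after sorting by end time, pick each interval compatible with the last pick.
Sorted by end: (4,7)  (7,8)  (8,10)  (6,11)  (8,13)  (13,18)  (19,20)  (18,21)  (22,23)  (20,24)
take (4,7); take (7,8); take (8,10); skip (6,11); take (13,18); take (19,20); skip (18,21); take (22,23); skip (20,24).
Selected 6 meetings.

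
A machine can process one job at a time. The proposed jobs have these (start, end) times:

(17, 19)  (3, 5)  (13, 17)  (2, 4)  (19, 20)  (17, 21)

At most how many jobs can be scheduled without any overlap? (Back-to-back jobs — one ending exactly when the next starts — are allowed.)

4

Sort by end time and greedily take each interval whose start is ≥ the last chosen end.
By end time: (2,4), (3,5), (13,17), (17,19), (19,20), (17,21).
Pick (2,4); next start ≥ 4 → (13,17); next start ≥ 17 → (17,19); next start ≥ 19 → (19,20).
Selected 4 jobs.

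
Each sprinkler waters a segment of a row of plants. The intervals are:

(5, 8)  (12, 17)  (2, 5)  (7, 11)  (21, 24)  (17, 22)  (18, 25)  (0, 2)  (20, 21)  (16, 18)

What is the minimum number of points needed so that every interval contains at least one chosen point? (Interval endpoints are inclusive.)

4

Process intervals by earliest right end; each time one isn't hit yet, stab at its right endpoint.
By right end: [0,2]  [2,5]  [5,8]  [7,11]  [12,17]  [16,18]  [20,21]  [17,22]  [21,24]  [18,25]
[0,2] uncovered → point at 2; [5,8] uncovered → point at 8; [12,17] uncovered → point at 17; [20,21] uncovered → point at 21.
Points: 2, 8, 17, 21 (4 total).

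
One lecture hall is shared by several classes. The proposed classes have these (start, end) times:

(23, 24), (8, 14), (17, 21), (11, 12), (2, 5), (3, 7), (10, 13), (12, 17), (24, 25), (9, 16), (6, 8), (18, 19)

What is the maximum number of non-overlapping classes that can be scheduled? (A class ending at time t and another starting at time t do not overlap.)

7

Sort by end time and greedily take each interval whose start is ≥ the last chosen end.
Sorted by end: (2,5)  (3,7)  (6,8)  (11,12)  (10,13)  (8,14)  (9,16)  (12,17)  (18,19)  (17,21)  (23,24)  (24,25)
take (2,5); take (6,8); take (11,12); take (12,17); take (18,19); skip (17,21); take (23,24); take (24,25).
Selected 7 classes.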